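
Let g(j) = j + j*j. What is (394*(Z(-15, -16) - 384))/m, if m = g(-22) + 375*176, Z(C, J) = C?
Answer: -1379/583 ≈ -2.3654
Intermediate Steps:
g(j) = j + j²
m = 66462 (m = -22*(1 - 22) + 375*176 = -22*(-21) + 66000 = 462 + 66000 = 66462)
(394*(Z(-15, -16) - 384))/m = (394*(-15 - 384))/66462 = (394*(-399))*(1/66462) = -157206*1/66462 = -1379/583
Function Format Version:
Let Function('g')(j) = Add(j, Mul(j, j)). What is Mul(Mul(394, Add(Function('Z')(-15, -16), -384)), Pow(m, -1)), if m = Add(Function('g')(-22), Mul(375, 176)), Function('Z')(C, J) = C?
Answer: Rational(-1379, 583) ≈ -2.3654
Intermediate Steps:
Function('g')(j) = Add(j, Pow(j, 2))
m = 66462 (m = Add(Mul(-22, Add(1, -22)), Mul(375, 176)) = Add(Mul(-22, -21), 66000) = Add(462, 66000) = 66462)
Mul(Mul(394, Add(Function('Z')(-15, -16), -384)), Pow(m, -1)) = Mul(Mul(394, Add(-15, -384)), Pow(66462, -1)) = Mul(Mul(394, -399), Rational(1, 66462)) = Mul(-157206, Rational(1, 66462)) = Rational(-1379, 583)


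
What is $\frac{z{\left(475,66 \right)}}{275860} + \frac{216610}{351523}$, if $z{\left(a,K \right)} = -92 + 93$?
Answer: $\frac{59754386123}{96971134780} \approx 0.61621$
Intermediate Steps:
$z{\left(a,K \right)} = 1$
$\frac{z{\left(475,66 \right)}}{275860} + \frac{216610}{351523} = 1 \cdot \frac{1}{275860} + \frac{216610}{351523} = 1 \cdot \frac{1}{275860} + 216610 \cdot \frac{1}{351523} = \frac{1}{275860} + \frac{216610}{351523} = \frac{59754386123}{96971134780}$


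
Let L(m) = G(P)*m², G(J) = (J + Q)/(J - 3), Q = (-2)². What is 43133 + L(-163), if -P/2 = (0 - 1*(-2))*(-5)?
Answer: 1370917/17 ≈ 80642.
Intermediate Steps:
Q = 4
P = 20 (P = -2*(0 - 1*(-2))*(-5) = -2*(0 + 2)*(-5) = -4*(-5) = -2*(-10) = 20)
G(J) = (4 + J)/(-3 + J) (G(J) = (J + 4)/(J - 3) = (4 + J)/(-3 + J))
L(m) = 24*m²/17 (L(m) = ((4 + 20)/(-3 + 20))*m² = (24/17)*m² = ((1/17)*24)*m² = 24*m²/17)
43133 + L(-163) = 43133 + (24/17)*(-163)² = 43133 + (24/17)*26569 = 43133 + 637656/17 = 1370917/17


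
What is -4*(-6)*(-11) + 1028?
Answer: 764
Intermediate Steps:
-4*(-6)*(-11) + 1028 = 24*(-11) + 1028 = -264 + 1028 = 764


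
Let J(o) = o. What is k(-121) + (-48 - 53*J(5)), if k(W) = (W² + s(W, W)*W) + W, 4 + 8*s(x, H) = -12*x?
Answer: -7694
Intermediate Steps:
s(x, H) = -½ - 3*x/2 (s(x, H) = -½ + (-12*x)/8 = -½ - 3*x/2)
k(W) = W + W² + W*(-½ - 3*W/2) (k(W) = (W² + (-½ - 3*W/2)*W) + W = (W² + W*(-½ - 3*W/2)) + W = W + W² + W*(-½ - 3*W/2))
k(-121) + (-48 - 53*J(5)) = (½)*(-121)*(1 - 1*(-121)) + (-48 - 53*5) = (½)*(-121)*(1 + 121) + (-48 - 265) = (½)*(-121)*122 - 313 = -7381 - 313 = -7694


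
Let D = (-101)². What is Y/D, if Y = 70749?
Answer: 70749/10201 ≈ 6.9355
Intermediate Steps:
D = 10201
Y/D = 70749/10201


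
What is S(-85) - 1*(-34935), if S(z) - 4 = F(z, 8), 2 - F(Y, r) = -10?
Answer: 34951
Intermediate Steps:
F(Y, r) = 12 (F(Y, r) = 2 - 1*(-10) = 2 + 10 = 12)
S(z) = 16 (S(z) = 4 + 12 = 16)
S(-85) - 1*(-34935) = 16 - 1*(-34935) = 16 + 34935 = 34951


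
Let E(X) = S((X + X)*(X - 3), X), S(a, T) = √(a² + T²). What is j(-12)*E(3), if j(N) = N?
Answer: -36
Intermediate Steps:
S(a, T) = √(T² + a²)
E(X) = √(X² + 4*X²*(-3 + X)²) (E(X) = √(X² + ((X + X)*(X - 3))²) = √(X² + ((2*X)*(-3 + X))²) = √(X² + (2*X*(-3 + X))²) = √(X² + 4*X²*(-3 + X)²))
j(-12)*E(3) = -12*3*√(1 + 4*(-3 + 3)²) = -12*3*√(1 + 4*0²) = -12*3*√(1 + 4*0) = -12*3*√(1 + 0) = -12*√(9*1) = -12*√9 = -12*3 = -36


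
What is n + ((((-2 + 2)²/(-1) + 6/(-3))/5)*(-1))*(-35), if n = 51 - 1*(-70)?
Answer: 107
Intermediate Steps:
n = 121 (n = 51 + 70 = 121)
n + ((((-2 + 2)²/(-1) + 6/(-3))/5)*(-1))*(-35) = 121 + ((((-2 + 2)²/(-1) + 6/(-3))/5)*(-1))*(-35) = 121 + (((0²*(-1) + 6*(-⅓))*(⅕))*(-1))*(-35) = 121 + (((0*(-1) - 2)*(⅕))*(-1))*(-35) = 121 + (((0 - 2)*(⅕))*(-1))*(-35) = 121 + (-2*⅕*(-1))*(-35) = 121 - ⅖*(-1)*(-35) = 121 + (⅖)*(-35) = 121 - 14 = 107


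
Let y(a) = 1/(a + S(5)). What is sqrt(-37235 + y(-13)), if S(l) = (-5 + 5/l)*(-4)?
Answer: 2*I*sqrt(83778)/3 ≈ 192.96*I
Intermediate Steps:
S(l) = 20 - 20/l
y(a) = 1/(16 + a) (y(a) = 1/(a + (20 - 20/5)) = 1/(a + (20 - 20*1/5)) = 1/(a + (20 - 4)) = 1/(a + 16) = 1/(16 + a))
sqrt(-37235 + y(-13)) = sqrt(-37235 + 1/(16 - 13)) = sqrt(-37235 + 1/3) = sqrt(-111704/3) = 2*I*sqrt(83778)/3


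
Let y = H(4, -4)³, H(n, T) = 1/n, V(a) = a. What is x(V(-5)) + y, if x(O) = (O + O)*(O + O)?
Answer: 6401/64 ≈ 100.02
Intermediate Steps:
x(O) = 4*O² (x(O) = (2*O)*(2*O) = 4*O²)
y = 1/64 (y = (1/4)³ = (¼)³ = 1/64 ≈ 0.015625)
x(V(-5)) + y = 4*(-5)² + 1/64 = 4*25 + 1/64 = 100 + 1/64 = 6401/64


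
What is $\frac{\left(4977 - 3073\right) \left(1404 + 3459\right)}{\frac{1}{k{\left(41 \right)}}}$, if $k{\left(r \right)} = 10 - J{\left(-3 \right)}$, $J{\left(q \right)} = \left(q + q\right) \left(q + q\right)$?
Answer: $-240737952$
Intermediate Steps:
$J{\left(q \right)} = 4 q^{2}$ ($J{\left(q \right)} = 2 q 2 q = 4 q^{2}$)
$k{\left(r \right)} = -26$ ($k{\left(r \right)} = 10 - 4 \left(-3\right)^{2} = 10 - 4 \cdot 9 = 10 - 36 = -26$)
$\frac{\left(4977 - 3073\right) \left(1404 + 3459\right)}{\frac{1}{k{\left(41 \right)}}} = \frac{\left(4977 - 3073\right) \left(1404 + 3459\right)}{\frac{1}{-26}} = \frac{1904 \cdot 4863}{- \frac{1}{26}} = 9259152 \left(-26\right) = -240737952$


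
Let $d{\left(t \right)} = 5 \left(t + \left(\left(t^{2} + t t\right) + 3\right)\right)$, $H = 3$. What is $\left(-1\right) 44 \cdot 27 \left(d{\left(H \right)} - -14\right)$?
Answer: $-159192$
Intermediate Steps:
$d{\left(t \right)} = 15 + 5 t + 10 t^{2}$ ($d{\left(t \right)} = 5 \left(t + \left(\left(t^{2} + t^{2}\right) + 3\right)\right) = 5 \left(t + \left(2 t^{2} + 3\right)\right) = 5 \left(t + \left(3 + 2 t^{2}\right)\right) = 5 \left(3 + t + 2 t^{2}\right) = 15 + 5 t + 10 t^{2}$)
$\left(-1\right) 44 \cdot 27 \left(d{\left(H \right)} - -14\right) = \left(-1\right) 44 \cdot 27 \left(\left(15 + 5 \cdot 3 + 10 \cdot 3^{2}\right) - -14\right) = \left(-44\right) 27 \left(\left(15 + 15 + 10 \cdot 9\right) + 14\right) = - 1188 \left(\left(15 + 15 + 90\right) + 14\right) = - 1188 \left(120 + 14\right) = \left(-1188\right) 134 = -159192$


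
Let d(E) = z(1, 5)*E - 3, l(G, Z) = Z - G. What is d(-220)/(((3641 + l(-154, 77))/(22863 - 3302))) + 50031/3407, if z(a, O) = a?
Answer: -14667964889/13191904 ≈ -1111.9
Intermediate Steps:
d(E) = -3 + E (d(E) = 1*E - 3 = E - 3 = -3 + E)
d(-220)/(((3641 + l(-154, 77))/(22863 - 3302))) + 50031/3407 = (-3 - 220)/(((3641 + (77 - 1*(-154)))/(22863 - 3302))) + 50031/3407 = -223*19561/(3641 + (77 + 154)) + 50031*(1/3407) = -223*19561/(3641 + 231) + 50031/3407 = -223/(3872*(1/19561)) + 50031/3407 = -223/3872/19561 + 50031/3407 = -223*19561/3872 + 50031/3407 = -4362103/3872 + 50031/3407 = -14667964889/13191904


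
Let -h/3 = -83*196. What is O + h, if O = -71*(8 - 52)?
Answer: 51928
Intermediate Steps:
O = 3124 (O = -71*(-44) = 3124)
h = 48804 (h = -(-249)*196 = -3*(-16268) = 48804)
O + h = 3124 + 48804 = 51928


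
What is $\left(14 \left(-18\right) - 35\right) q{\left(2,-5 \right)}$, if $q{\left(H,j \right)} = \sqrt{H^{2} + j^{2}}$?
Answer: $- 287 \sqrt{29} \approx -1545.5$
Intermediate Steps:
$\left(14 \left(-18\right) - 35\right) q{\left(2,-5 \right)} = \left(14 \left(-18\right) - 35\right) \sqrt{2^{2} + \left(-5\right)^{2}} = \left(-252 - 35\right) \sqrt{4 + 25} = - 287 \sqrt{29}$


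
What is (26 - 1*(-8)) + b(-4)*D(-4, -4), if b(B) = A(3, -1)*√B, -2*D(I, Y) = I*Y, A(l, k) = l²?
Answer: 34 - 144*I ≈ 34.0 - 144.0*I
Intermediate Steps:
D(I, Y) = -I*Y/2
b(B) = 9*√B (b(B) = 3²*√B = 9*√B)
(26 - 1*(-8)) + b(-4)*D(-4, -4) = (26 - 1*(-8)) + (9*√(-4))*(-½*(-4)*(-4)) = (26 + 8) + (9*(2*I))*(-8) = 34 + (18*I)*(-8) = 34 - 144*I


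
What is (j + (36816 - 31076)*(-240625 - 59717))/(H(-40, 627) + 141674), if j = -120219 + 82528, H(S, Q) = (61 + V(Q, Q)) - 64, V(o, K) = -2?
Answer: -1724000771/141669 ≈ -12169.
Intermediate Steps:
H(S, Q) = -5 (H(S, Q) = (61 - 2) - 64 = 59 - 64 = -5)
j = -37691
(j + (36816 - 31076)*(-240625 - 59717))/(H(-40, 627) + 141674) = (-37691 + (36816 - 31076)*(-240625 - 59717))/(-5 + 141674) = (-37691 + 5740*(-300342))/141669 = (-37691 - 1723963080)*(1/141669) = -1724000771*1/141669 = -1724000771/141669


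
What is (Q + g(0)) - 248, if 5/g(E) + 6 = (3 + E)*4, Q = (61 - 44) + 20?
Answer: -1261/6 ≈ -210.17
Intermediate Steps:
Q = 37 (Q = 17 + 20 = 37)
g(E) = 5/(6 + 4*E) (g(E) = 5/(-6 + (3 + E)*4) = 5/(-6 + (12 + 4*E)) = 5/(6 + 4*E))
(Q + g(0)) - 248 = (37 + 5/(2*(3 + 2*0))) - 248 = (37 + 5/(2*(3 + 0))) - 248 = (37 + (5/2)/3) - 248 = (37 + (5/2)*(⅓)) - 248 = (37 + ⅚) - 248 = 227/6 - 248 = -1261/6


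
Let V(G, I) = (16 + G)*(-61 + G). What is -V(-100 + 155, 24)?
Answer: 426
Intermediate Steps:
V(G, I) = (-61 + G)*(16 + G)
-V(-100 + 155, 24) = -(-976 + (-100 + 155)**2 - 45*(-100 + 155)) = -(-976 + 55**2 - 45*55) = -(-976 + 3025 - 2475) = -1*(-426) = 426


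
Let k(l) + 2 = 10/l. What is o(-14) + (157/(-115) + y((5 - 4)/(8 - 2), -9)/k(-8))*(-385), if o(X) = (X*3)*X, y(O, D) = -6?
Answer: 120449/299 ≈ 402.84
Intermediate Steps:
k(l) = -2 + 10/l
o(X) = 3*X**2 (o(X) = (3*X)*X = 3*X**2)
o(-14) + (157/(-115) + y((5 - 4)/(8 - 2), -9)/k(-8))*(-385) = 3*(-14)**2 + (157/(-115) - 6/(-2 + 10/(-8)))*(-385) = 3*196 + (157*(-1/115) - 6/(-2 + 10*(-1/8)))*(-385) = 588 + (-157/115 - 6/(-2 - 5/4))*(-385) = 588 + (-157/115 - 6/(-13/4))*(-385) = 588 + (-157/115 - 6*(-4/13))*(-385) = 588 + (-157/115 + 24/13)*(-385) = 588 + (719/1495)*(-385) = 588 - 55363/299 = 120449/299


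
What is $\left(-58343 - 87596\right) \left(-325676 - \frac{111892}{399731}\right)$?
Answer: $\frac{18998762979800072}{399731} \approx 4.7529 \cdot 10^{10}$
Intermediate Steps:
$\left(-58343 - 87596\right) \left(-325676 - \frac{111892}{399731}\right) = - 145939 \left(-325676 - \frac{111892}{399731}\right) = \left(-145939\right) \left(- \frac{130182905048}{399731}\right) = \frac{18998762979800072}{399731}$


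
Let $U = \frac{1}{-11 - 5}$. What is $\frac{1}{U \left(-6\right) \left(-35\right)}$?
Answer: $- \frac{8}{105} \approx -0.07619$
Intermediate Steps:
$U = - \frac{1}{16}$ ($U = \frac{1}{-16} = - \frac{1}{16} \approx -0.0625$)
$\frac{1}{U \left(-6\right) \left(-35\right)} = \frac{1}{\left(- \frac{1}{16}\right) \left(-6\right) \left(-35\right)} = \frac{1}{\frac{3}{8} \left(-35\right)} = \frac{1}{- \frac{105}{8}} = - \frac{8}{105}$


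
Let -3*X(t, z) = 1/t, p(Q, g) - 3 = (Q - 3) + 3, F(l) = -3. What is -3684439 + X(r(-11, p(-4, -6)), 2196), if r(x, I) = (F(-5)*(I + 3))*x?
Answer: -729518923/198 ≈ -3.6844e+6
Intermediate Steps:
p(Q, g) = 3 + Q (p(Q, g) = 3 + ((Q - 3) + 3) = 3 + ((-3 + Q) + 3) = 3 + Q)
r(x, I) = x*(-9 - 3*I) (r(x, I) = (-3*(I + 3))*x = (-3*(3 + I))*x = (-9 - 3*I)*x = x*(-9 - 3*I))
X(t, z) = -1/(3*t)
-3684439 + X(r(-11, p(-4, -6)), 2196) = -3684439 - 1/(33*(3 + (3 - 4)))/3 = -3684439 - 1/(33*(3 - 1))/3 = -3684439 - 1/(3*((-3*(-11)*2))) = -3684439 - ⅓/66 = -3684439 - ⅓*1/66 = -3684439 - 1/198 = -729518923/198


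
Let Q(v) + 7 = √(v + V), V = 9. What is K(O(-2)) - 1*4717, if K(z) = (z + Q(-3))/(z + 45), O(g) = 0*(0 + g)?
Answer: -212272/45 + √6/45 ≈ -4717.1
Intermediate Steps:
O(g) = 0 (O(g) = 0*g = 0)
Q(v) = -7 + √(9 + v) (Q(v) = -7 + √(v + 9) = -7 + √(9 + v))
K(z) = (-7 + z + √6)/(45 + z) (K(z) = (z + (-7 + √(9 - 3)))/(z + 45) = (z + (-7 + √6))/(45 + z) = (-7 + z + √6)/(45 + z))
K(O(-2)) - 1*4717 = (-7 + 0 + √6)/(45 + 0) - 1*4717 = (-7 + √6)/45 - 4717 = (-7/45 + √6/45) - 4717 = -212272/45 + √6/45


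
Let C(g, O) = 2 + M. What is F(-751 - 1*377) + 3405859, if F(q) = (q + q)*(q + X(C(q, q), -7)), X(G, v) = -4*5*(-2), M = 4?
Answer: 5860387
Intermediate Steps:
C(g, O) = 6 (C(g, O) = 2 + 4 = 6)
X(G, v) = 40 (X(G, v) = -20*(-2) = 40)
F(q) = 2*q*(40 + q) (F(q) = (q + q)*(q + 40) = (2*q)*(40 + q) = 2*q*(40 + q))
F(-751 - 1*377) + 3405859 = 2*(-751 - 1*377)*(40 + (-751 - 1*377)) + 3405859 = 2*(-751 - 377)*(40 + (-751 - 377)) + 3405859 = 2*(-1128)*(40 - 1128) + 3405859 = 2*(-1128)*(-1088) + 3405859 = 2454528 + 3405859 = 5860387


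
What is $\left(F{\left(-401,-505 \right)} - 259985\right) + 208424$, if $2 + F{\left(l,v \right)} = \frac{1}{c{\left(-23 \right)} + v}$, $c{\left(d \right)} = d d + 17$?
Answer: $- \frac{2114082}{41} \approx -51563.0$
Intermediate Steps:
$c{\left(d \right)} = 17 + d^{2}$ ($c{\left(d \right)} = d^{2} + 17 = 17 + d^{2}$)
$F{\left(l,v \right)} = -2 + \frac{1}{546 + v}$ ($F{\left(l,v \right)} = -2 + \frac{1}{\left(17 + \left(-23\right)^{2}\right) + v} = -2 + \frac{1}{\left(17 + 529\right) + v} = -2 + \frac{1}{546 + v}$)
$\left(F{\left(-401,-505 \right)} - 259985\right) + 208424 = \left(\frac{-1091 - -1010}{546 - 505} - 259985\right) + 208424 = \left(\frac{-1091 + 1010}{41} - 259985\right) + 208424 = \left(\frac{1}{41} \left(-81\right) - 259985\right) + 208424 = \left(- \frac{81}{41} - 259985\right) + 208424 = - \frac{10659466}{41} + 208424 = - \frac{2114082}{41}$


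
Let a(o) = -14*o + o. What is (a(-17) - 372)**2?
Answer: 22801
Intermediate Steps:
a(o) = -13*o
(a(-17) - 372)**2 = (-13*(-17) - 372)**2 = (221 - 372)**2 = (-151)**2 = 22801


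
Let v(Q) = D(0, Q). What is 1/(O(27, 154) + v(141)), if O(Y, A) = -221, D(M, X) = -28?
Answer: -1/249 ≈ -0.0040161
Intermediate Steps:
v(Q) = -28
1/(O(27, 154) + v(141)) = 1/(-221 - 28) = 1/(-249) = -1/249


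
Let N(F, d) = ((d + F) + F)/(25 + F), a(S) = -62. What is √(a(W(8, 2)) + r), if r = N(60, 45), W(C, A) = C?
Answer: I*√17357/17 ≈ 7.7498*I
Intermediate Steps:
N(F, d) = (d + 2*F)/(25 + F) (N(F, d) = ((F + d) + F)/(25 + F) = (d + 2*F)/(25 + F))
r = 33/17 (r = (45 + 2*60)/(25 + 60) = (45 + 120)/85 = (1/85)*165 = 33/17 ≈ 1.9412)
√(a(W(8, 2)) + r) = √(-62 + 33/17) = √(-1021/17) = I*√17357/17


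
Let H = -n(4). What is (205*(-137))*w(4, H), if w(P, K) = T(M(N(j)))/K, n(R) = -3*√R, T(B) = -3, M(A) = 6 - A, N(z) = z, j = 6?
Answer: 28085/2 ≈ 14043.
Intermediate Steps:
H = 6 (H = -(-3)*√4 = -(-3)*2 = -1*(-6) = 6)
w(P, K) = -3/K
(205*(-137))*w(4, H) = (205*(-137))*(-3/6) = -(-84255)/6 = -28085*(-½) = 28085/2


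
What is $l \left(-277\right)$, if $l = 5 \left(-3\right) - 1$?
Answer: $4432$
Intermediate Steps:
$l = -16$ ($l = -15 - 1 = -16$)
$l \left(-277\right) = \left(-16\right) \left(-277\right) = 4432$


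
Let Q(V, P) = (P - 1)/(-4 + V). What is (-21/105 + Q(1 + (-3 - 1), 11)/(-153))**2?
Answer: 1042441/28676025 ≈ 0.036352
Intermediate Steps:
Q(V, P) = (-1 + P)/(-4 + V)
(-21/105 + Q(1 + (-3 - 1), 11)/(-153))**2 = (-21/105 + ((-1 + 11)/(-4 + (1 + (-3 - 1))))/(-153))**2 = (-21*1/105 + (10/(-4 + (1 - 4)))*(-1/153))**2 = (-1/5 + (10/(-4 - 3))*(-1/153))**2 = (-1/5 + (10/(-7))*(-1/153))**2 = (-1/5 - 1/7*10*(-1/153))**2 = (-1/5 - 10/7*(-1/153))**2 = (-1/5 + 10/1071)**2 = (-1021/5355)**2 = 1042441/28676025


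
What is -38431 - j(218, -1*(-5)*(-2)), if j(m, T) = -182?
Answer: -38249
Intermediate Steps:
-38431 - j(218, -1*(-5)*(-2)) = -38431 - 1*(-182) = -38431 + 182 = -38249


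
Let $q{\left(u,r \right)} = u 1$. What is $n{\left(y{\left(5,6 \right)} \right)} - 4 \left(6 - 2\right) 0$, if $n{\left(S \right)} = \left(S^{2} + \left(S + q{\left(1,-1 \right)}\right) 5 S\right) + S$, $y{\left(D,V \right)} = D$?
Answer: $180$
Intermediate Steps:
$q{\left(u,r \right)} = u$
$n{\left(S \right)} = S + S^{2} + S \left(5 + 5 S\right)$ ($n{\left(S \right)} = \left(S^{2} + \left(S + 1\right) 5 S\right) + S = \left(S^{2} + \left(1 + S\right) 5 S\right) + S = \left(S^{2} + \left(5 + 5 S\right) S\right) + S = \left(S^{2} + S \left(5 + 5 S\right)\right) + S = S + S^{2} + S \left(5 + 5 S\right)$)
$n{\left(y{\left(5,6 \right)} \right)} - 4 \left(6 - 2\right) 0 = 6 \cdot 5 \left(1 + 5\right) - 4 \left(6 - 2\right) 0 = 6 \cdot 5 \cdot 6 - 4 \cdot 4 \cdot 0 = 180 - 0 = 180 + 0 = 180$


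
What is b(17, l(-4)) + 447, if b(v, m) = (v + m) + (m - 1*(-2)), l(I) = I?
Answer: 458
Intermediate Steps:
b(v, m) = 2 + v + 2*m (b(v, m) = (m + v) + (m + 2) = (m + v) + (2 + m) = 2 + v + 2*m)
b(17, l(-4)) + 447 = (2 + 17 + 2*(-4)) + 447 = (2 + 17 - 8) + 447 = 11 + 447 = 458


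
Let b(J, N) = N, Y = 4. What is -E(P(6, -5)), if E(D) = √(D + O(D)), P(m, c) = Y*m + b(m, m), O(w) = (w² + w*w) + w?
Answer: -2*√465 ≈ -43.128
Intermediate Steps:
O(w) = w + 2*w² (O(w) = (w² + w²) + w = 2*w² + w = w + 2*w²)
P(m, c) = 5*m (P(m, c) = 4*m + m = 5*m)
E(D) = √(D + D*(1 + 2*D))
-E(P(6, -5)) = -√2*√((5*6)*(1 + 5*6)) = -√2*√(30*(1 + 30)) = -√2*√(30*31) = -√2*√930 = -2*√465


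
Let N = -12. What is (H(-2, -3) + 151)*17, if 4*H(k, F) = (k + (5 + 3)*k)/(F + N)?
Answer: 25721/10 ≈ 2572.1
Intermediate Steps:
H(k, F) = 9*k/(4*(-12 + F)) (H(k, F) = ((k + (5 + 3)*k)/(F - 12))/4 = ((k + 8*k)/(-12 + F))/4 = ((9*k)/(-12 + F))/4 = (9*k/(-12 + F))/4 = 9*k/(4*(-12 + F)))
(H(-2, -3) + 151)*17 = ((9/4)*(-2)/(-12 - 3) + 151)*17 = ((9/4)*(-2)/(-15) + 151)*17 = ((9/4)*(-2)*(-1/15) + 151)*17 = (3/10 + 151)*17 = (1513/10)*17 = 25721/10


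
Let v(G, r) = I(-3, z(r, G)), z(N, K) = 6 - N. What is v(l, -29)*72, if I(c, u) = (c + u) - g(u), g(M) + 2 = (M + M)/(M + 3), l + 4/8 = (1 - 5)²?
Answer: 43992/19 ≈ 2315.4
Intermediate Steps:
l = 31/2 (l = -½ + (1 - 5)² = -½ + (-4)² = -½ + 16 = 31/2 ≈ 15.500)
g(M) = -2 + 2*M/(3 + M) (g(M) = -2 + (M + M)/(M + 3) = -2 + (2*M)/(3 + M) = -2 + 2*M/(3 + M))
I(c, u) = c + u + 6/(3 + u) (I(c, u) = (c + u) - (-6)/(3 + u) = (c + u) + 6/(3 + u) = c + u + 6/(3 + u))
v(G, r) = (6 + (3 - r)*(9 - r))/(9 - r) (v(G, r) = (6 + (3 + (6 - r))*(-3 + (6 - r)))/(3 + (6 - r)) = (6 + (9 - r)*(3 - r))/(9 - r) = (6 + (3 - r)*(9 - r))/(9 - r))
v(l, -29)*72 = ((-6 + (-9 - 29)*(3 - 1*(-29)))/(-9 - 29))*72 = ((-6 - 38*(3 + 29))/(-38))*72 = -(-6 - 38*32)/38*72 = -(-6 - 1216)/38*72 = -1/38*(-1222)*72 = (611/19)*72 = 43992/19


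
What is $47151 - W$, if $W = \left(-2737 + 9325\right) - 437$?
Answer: $41000$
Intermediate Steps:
$W = 6151$ ($W = 6588 - 437 = 6151$)
$47151 - W = 47151 - 6151 = 41000$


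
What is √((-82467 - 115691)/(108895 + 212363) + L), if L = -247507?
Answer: I*√6386111247837678/160629 ≈ 497.5*I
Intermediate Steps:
√((-82467 - 115691)/(108895 + 212363) + L) = √((-82467 - 115691)/(108895 + 212363) - 247507) = √(-198158/321258 - 247507) = √(-198158*1/321258 - 247507) = √(-99079/160629 - 247507) = √(-39756900982/160629) = I*√6386111247837678/160629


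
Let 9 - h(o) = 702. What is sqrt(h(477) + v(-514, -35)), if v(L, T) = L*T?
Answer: 7*sqrt(353) ≈ 131.52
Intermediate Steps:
h(o) = -693 (h(o) = 9 - 1*702 = 9 - 702 = -693)
sqrt(h(477) + v(-514, -35)) = sqrt(-693 - 514*(-35)) = sqrt(-693 + 17990) = sqrt(17297) = 7*sqrt(353)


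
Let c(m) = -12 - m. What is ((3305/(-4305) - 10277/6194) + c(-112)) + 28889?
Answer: 154586379895/5333034 ≈ 28987.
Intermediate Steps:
((3305/(-4305) - 10277/6194) + c(-112)) + 28889 = ((3305/(-4305) - 10277/6194) + (-12 - 1*(-112))) + 28889 = ((3305*(-1/4305) - 10277*1/6194) + (-12 + 112)) + 28889 = ((-661/861 - 10277/6194) + 100) + 28889 = (-12942731/5333034 + 100) + 28889 = 520360669/5333034 + 28889 = 154586379895/5333034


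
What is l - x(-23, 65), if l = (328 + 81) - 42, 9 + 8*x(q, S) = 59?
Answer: 1443/4 ≈ 360.75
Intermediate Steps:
x(q, S) = 25/4 (x(q, S) = -9/8 + (1/8)*59 = -9/8 + 59/8 = 25/4)
l = 367 (l = 409 - 42 = 367)
l - x(-23, 65) = 367 - 1*25/4 = 367 - 25/4 = 1443/4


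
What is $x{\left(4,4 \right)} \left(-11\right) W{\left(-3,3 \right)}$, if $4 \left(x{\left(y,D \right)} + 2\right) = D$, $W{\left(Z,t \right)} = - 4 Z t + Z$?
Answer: $363$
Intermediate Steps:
$W{\left(Z,t \right)} = Z - 4 Z t$ ($W{\left(Z,t \right)} = - 4 Z t + Z = Z - 4 Z t$)
$x{\left(y,D \right)} = -2 + \frac{D}{4}$
$x{\left(4,4 \right)} \left(-11\right) W{\left(-3,3 \right)} = \left(-2 + \frac{1}{4} \cdot 4\right) \left(-11\right) \left(- 3 \left(1 - 12\right)\right) = \left(-2 + 1\right) \left(-11\right) \left(- 3 \left(1 - 12\right)\right) = \left(-1\right) \left(-11\right) \left(\left(-3\right) \left(-11\right)\right) = 11 \cdot 33 = 363$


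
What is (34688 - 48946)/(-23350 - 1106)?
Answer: 7129/12228 ≈ 0.58301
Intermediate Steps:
(34688 - 48946)/(-23350 - 1106) = -14258/(-24456) = -14258*(-1/24456) = 7129/12228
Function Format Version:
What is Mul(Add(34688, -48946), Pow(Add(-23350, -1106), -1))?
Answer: Rational(7129, 12228) ≈ 0.58301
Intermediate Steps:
Mul(Add(34688, -48946), Pow(Add(-23350, -1106), -1)) = Mul(-14258, Pow(-24456, -1)) = Mul(-14258, Rational(-1, 24456)) = Rational(7129, 12228)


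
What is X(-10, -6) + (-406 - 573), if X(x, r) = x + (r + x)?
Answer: -1005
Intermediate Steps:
X(x, r) = r + 2*x
X(-10, -6) + (-406 - 573) = (-6 + 2*(-10)) + (-406 - 573) = (-6 - 20) - 979 = -26 - 979 = -1005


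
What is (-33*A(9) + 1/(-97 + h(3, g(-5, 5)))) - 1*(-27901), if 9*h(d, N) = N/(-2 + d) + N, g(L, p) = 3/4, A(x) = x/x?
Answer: 16191302/581 ≈ 27868.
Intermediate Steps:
A(x) = 1
g(L, p) = ¾ (g(L, p) = 3*(¼) = ¾)
h(d, N) = N/9 + N/(9*(-2 + d)) (h(d, N) = (N/(-2 + d) + N)/9 = (N + N/(-2 + d))/9 = N/9 + N/(9*(-2 + d)))
(-33*A(9) + 1/(-97 + h(3, g(-5, 5)))) - 1*(-27901) = (-33*1 + 1/(-97 + (⅑)*(¾)*(-1 + 3)/(-2 + 3))) - 1*(-27901) = (-33 + 1/(-97 + (⅑)*(¾)*2/1)) + 27901 = (-33 + 1/(-97 + (⅑)*(¾)*1*2)) + 27901 = (-33 + 1/(-97 + ⅙)) + 27901 = (-33 + 1/(-581/6)) + 27901 = (-33 - 6/581) + 27901 = -19179/581 + 27901 = 16191302/581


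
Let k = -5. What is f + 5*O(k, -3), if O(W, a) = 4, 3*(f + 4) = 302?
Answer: 350/3 ≈ 116.67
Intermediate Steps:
f = 290/3 (f = -4 + (⅓)*302 = -4 + 302/3 = 290/3 ≈ 96.667)
f + 5*O(k, -3) = 290/3 + 5*4 = 290/3 + 20 = 350/3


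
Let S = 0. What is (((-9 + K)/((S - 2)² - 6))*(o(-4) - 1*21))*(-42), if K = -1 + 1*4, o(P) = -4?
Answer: 3150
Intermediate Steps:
K = 3 (K = -1 + 4 = 3)
(((-9 + K)/((S - 2)² - 6))*(o(-4) - 1*21))*(-42) = (((-9 + 3)/((0 - 2)² - 6))*(-4 - 1*21))*(-42) = ((-6/((-2)² - 6))*(-4 - 21))*(-42) = (-6/(4 - 6)*(-25))*(-42) = (-6/(-2)*(-25))*(-42) = (-6*(-½)*(-25))*(-42) = (3*(-25))*(-42) = -75*(-42) = 3150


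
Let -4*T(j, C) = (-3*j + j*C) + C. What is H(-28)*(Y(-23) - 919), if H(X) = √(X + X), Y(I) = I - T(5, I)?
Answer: -3921*I*√14/2 ≈ -7335.5*I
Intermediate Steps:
T(j, C) = -C/4 + 3*j/4 - C*j/4 (T(j, C) = -((-3*j + j*C) + C)/4 = -((-3*j + C*j) + C)/4 = -(C - 3*j + C*j)/4 = -C/4 + 3*j/4 - C*j/4)
Y(I) = -15/4 + 5*I/2 (Y(I) = I - (-I/4 + (¾)*5 - ¼*I*5) = I - (-I/4 + 15/4 - 5*I/4) = I - (15/4 - 3*I/2) = I + (-15/4 + 3*I/2) = -15/4 + 5*I/2)
H(X) = √2*√X (H(X) = √(2*X) = √2*√X)
H(-28)*(Y(-23) - 919) = (√2*√(-28))*((-15/4 + (5/2)*(-23)) - 919) = (√2*(2*I*√7))*((-15/4 - 115/2) - 919) = (2*I*√14)*(-245/4 - 919) = (2*I*√14)*(-3921/4) = -3921*I*√14/2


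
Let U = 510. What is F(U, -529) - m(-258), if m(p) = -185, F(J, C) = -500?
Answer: -315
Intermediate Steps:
F(U, -529) - m(-258) = -500 - 1*(-185) = -500 + 185 = -315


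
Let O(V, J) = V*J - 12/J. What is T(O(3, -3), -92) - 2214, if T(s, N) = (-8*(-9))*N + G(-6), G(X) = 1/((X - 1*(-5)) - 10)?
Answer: -97219/11 ≈ -8838.1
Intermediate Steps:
O(V, J) = -12/J + J*V (O(V, J) = J*V - 12/J = -12/J + J*V)
G(X) = 1/(-5 + X) (G(X) = 1/((X + 5) - 10) = 1/((5 + X) - 10) = 1/(-5 + X))
T(s, N) = -1/11 + 72*N (T(s, N) = (-8*(-9))*N + 1/(-5 - 6) = 72*N + 1/(-11) = 72*N - 1/11 = -1/11 + 72*N)
T(O(3, -3), -92) - 2214 = (-1/11 + 72*(-92)) - 2214 = (-1/11 - 6624) - 2214 = -72865/11 - 2214 = -97219/11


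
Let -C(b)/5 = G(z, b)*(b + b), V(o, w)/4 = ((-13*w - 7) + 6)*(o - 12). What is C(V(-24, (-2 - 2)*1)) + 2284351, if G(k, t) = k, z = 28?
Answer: 4340671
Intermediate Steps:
V(o, w) = 4*(-1 - 13*w)*(-12 + o) (V(o, w) = 4*(((-13*w - 7) + 6)*(o - 12)) = 4*(((-7 - 13*w) + 6)*(-12 + o)) = 4*((-1 - 13*w)*(-12 + o)) = 4*(-1 - 13*w)*(-12 + o))
C(b) = -280*b (C(b) = -140*(b + b) = -140*2*b = -280*b)
C(V(-24, (-2 - 2)*1)) + 2284351 = -280*(48 - 4*(-24) + 624*((-2 - 2)*1) - 52*(-24)*(-2 - 2)*1) + 2284351 = -280*(48 + 96 + 624*(-4*1) - 52*(-24)*(-4*1)) + 2284351 = -280*(48 + 96 + 624*(-4) - 52*(-24)*(-4)) + 2284351 = -280*(48 + 96 - 2496 - 4992) + 2284351 = -280*(-7344) + 2284351 = 2056320 + 2284351 = 4340671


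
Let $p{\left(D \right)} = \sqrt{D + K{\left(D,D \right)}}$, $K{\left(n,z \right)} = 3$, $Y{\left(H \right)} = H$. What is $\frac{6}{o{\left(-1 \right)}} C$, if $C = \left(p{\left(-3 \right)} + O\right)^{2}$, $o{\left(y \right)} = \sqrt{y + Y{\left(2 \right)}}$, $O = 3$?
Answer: $54$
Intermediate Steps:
$o{\left(y \right)} = \sqrt{2 + y}$ ($o{\left(y \right)} = \sqrt{y + 2} = \sqrt{2 + y}$)
$p{\left(D \right)} = \sqrt{3 + D}$ ($p{\left(D \right)} = \sqrt{D + 3} = \sqrt{3 + D}$)
$C = 9$ ($C = \left(\sqrt{3 - 3} + 3\right)^{2} = \left(\sqrt{0} + 3\right)^{2} = \left(0 + 3\right)^{2} = 3^{2} = 9$)
$\frac{6}{o{\left(-1 \right)}} C = \frac{6}{\sqrt{2 - 1}} \cdot 9 = \frac{6}{\sqrt{1}} \cdot 9 = \frac{6}{1} \cdot 9 = 6 \cdot 1 \cdot 9 = 6 \cdot 9 = 54$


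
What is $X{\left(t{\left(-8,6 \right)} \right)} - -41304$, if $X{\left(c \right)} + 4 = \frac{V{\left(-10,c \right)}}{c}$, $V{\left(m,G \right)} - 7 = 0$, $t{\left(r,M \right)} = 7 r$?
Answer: $\frac{330399}{8} \approx 41300.0$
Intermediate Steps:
$V{\left(m,G \right)} = 7$ ($V{\left(m,G \right)} = 7 + 0 = 7$)
$X{\left(c \right)} = -4 + \frac{7}{c}$
$X{\left(t{\left(-8,6 \right)} \right)} - -41304 = \left(-4 + \frac{7}{7 \left(-8\right)}\right) - -41304 = \left(-4 + \frac{7}{-56}\right) + 41304 = \left(-4 + 7 \left(- \frac{1}{56}\right)\right) + 41304 = \left(-4 - \frac{1}{8}\right) + 41304 = - \frac{33}{8} + 41304 = \frac{330399}{8}$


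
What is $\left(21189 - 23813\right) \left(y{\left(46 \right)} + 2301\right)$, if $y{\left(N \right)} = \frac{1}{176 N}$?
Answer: $- \frac{1527569554}{253} \approx -6.0378 \cdot 10^{6}$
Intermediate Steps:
$y{\left(N \right)} = \frac{1}{176 N}$
$\left(21189 - 23813\right) \left(y{\left(46 \right)} + 2301\right) = \left(21189 - 23813\right) \left(\frac{1}{176 \cdot 46} + 2301\right) = - 2624 \left(\frac{1}{176} \cdot \frac{1}{46} + 2301\right) = - 2624 \left(\frac{1}{8096} + 2301\right) = \left(-2624\right) \frac{18628897}{8096} = - \frac{1527569554}{253}$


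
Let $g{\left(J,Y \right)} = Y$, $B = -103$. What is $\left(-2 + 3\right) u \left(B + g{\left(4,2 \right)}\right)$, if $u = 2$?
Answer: $-202$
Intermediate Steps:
$\left(-2 + 3\right) u \left(B + g{\left(4,2 \right)}\right) = \left(-2 + 3\right) 2 \left(-103 + 2\right) = 1 \cdot 2 \left(-101\right) = 2 \left(-101\right) = -202$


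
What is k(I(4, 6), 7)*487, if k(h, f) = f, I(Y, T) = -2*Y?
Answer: 3409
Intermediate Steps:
k(I(4, 6), 7)*487 = 7*487 = 3409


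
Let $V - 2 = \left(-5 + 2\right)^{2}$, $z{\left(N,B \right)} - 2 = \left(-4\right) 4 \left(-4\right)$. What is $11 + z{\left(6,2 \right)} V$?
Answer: $737$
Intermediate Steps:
$z{\left(N,B \right)} = 66$ ($z{\left(N,B \right)} = 2 + \left(-4\right) 4 \left(-4\right) = 2 - -64 = 2 + 64 = 66$)
$V = 11$ ($V = 2 + \left(-5 + 2\right)^{2} = 2 + \left(-3\right)^{2} = 2 + 9 = 11$)
$11 + z{\left(6,2 \right)} V = 11 + 66 \cdot 11 = 11 + 726 = 737$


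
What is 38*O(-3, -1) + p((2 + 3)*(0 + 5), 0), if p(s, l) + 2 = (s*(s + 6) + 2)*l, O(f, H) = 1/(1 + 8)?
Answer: 20/9 ≈ 2.2222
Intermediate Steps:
O(f, H) = 1/9
p(s, l) = -2 + l*(2 + s*(6 + s)) (p(s, l) = -2 + (s*(s + 6) + 2)*l = -2 + (s*(6 + s) + 2)*l = -2 + (2 + s*(6 + s))*l = -2 + l*(2 + s*(6 + s)))
38*O(-3, -1) + p((2 + 3)*(0 + 5), 0) = 38*(1/9) + (-2 + 2*0 + 0*((2 + 3)*(0 + 5))**2 + 6*0*((2 + 3)*(0 + 5))) = 38/9 + (-2 + 0 + 0*(5*5)**2 + 6*0*(5*5)) = 38/9 + (-2 + 0 + 0*25**2 + 6*0*25) = 38/9 + (-2 + 0 + 0*625 + 0) = 38/9 + (-2 + 0 + 0 + 0) = 38/9 - 2 = 20/9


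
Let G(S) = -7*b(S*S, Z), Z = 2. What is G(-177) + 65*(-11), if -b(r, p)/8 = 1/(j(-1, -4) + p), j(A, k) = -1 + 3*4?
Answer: -9239/13 ≈ -710.69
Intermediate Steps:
j(A, k) = 11 (j(A, k) = -1 + 12 = 11)
b(r, p) = -8/(11 + p)
G(S) = 56/13 (G(S) = -(-56)/(11 + 2) = -(-56)/13 = -7*(-8/13) = 56/13)
G(-177) + 65*(-11) = 56/13 + 65*(-11) = 56/13 - 715 = -9239/13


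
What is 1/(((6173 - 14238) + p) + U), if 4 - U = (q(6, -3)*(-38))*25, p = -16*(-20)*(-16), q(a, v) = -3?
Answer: -1/16031 ≈ -6.2379e-5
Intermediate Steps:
p = -5120 (p = 320*(-16) = -5120)
U = -2846 (U = 4 - (-3*(-38))*25 = 4 - 114*25 = 4 - 1*2850 = 4 - 2850 = -2846)
1/(((6173 - 14238) + p) + U) = 1/(((6173 - 14238) - 5120) - 2846) = 1/((-8065 - 5120) - 2846) = 1/(-13185 - 2846) = 1/(-16031) = -1/16031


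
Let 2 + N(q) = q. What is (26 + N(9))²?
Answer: 1089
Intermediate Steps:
N(q) = -2 + q
(26 + N(9))² = (26 + (-2 + 9))² = (26 + 7)² = 33² = 1089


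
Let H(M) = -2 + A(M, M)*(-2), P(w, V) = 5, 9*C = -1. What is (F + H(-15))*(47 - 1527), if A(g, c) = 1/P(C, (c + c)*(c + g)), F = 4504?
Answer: -6662368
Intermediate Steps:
C = -⅑ (C = (⅑)*(-1) = -⅑ ≈ -0.11111)
A(g, c) = ⅕ (A(g, c) = 1/5 = ⅕)
H(M) = -12/5 (H(M) = -2 + (⅕)*(-2) = -2 - ⅖ = -12/5)
(F + H(-15))*(47 - 1527) = (4504 - 12/5)*(47 - 1527) = (22508/5)*(-1480) = -6662368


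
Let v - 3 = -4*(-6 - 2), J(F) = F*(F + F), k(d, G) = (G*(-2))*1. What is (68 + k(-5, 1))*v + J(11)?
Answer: 2552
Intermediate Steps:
k(d, G) = -2*G (k(d, G) = -2*G*1 = -2*G)
J(F) = 2*F² (J(F) = F*(2*F) = 2*F²)
v = 35 (v = 3 - 4*(-6 - 2) = 3 - 4*(-8) = 3 + 32 = 35)
(68 + k(-5, 1))*v + J(11) = (68 - 2*1)*35 + 2*11² = (68 - 2)*35 + 2*121 = 66*35 + 242 = 2310 + 242 = 2552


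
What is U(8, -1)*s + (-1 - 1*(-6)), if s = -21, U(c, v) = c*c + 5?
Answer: -1444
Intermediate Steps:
U(c, v) = 5 + c² (U(c, v) = c² + 5 = 5 + c²)
U(8, -1)*s + (-1 - 1*(-6)) = (5 + 8²)*(-21) + (-1 - 1*(-6)) = (5 + 64)*(-21) + (-1 + 6) = 69*(-21) + 5 = -1449 + 5 = -1444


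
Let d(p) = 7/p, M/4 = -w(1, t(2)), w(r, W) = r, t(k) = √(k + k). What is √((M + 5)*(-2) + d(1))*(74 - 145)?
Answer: -71*√5 ≈ -158.76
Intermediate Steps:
t(k) = √2*√k (t(k) = √(2*k) = √2*√k)
M = -4 (M = 4*(-1*1) = 4*(-1) = -4)
√((M + 5)*(-2) + d(1))*(74 - 145) = √((-4 + 5)*(-2) + 7/1)*(74 - 145) = √(1*(-2) + 7*1)*(-71) = √(-2 + 7)*(-71) = √5*(-71) = -71*√5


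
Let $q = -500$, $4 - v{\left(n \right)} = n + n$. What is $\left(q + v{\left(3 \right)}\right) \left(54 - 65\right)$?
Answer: $5522$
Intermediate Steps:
$v{\left(n \right)} = 4 - 2 n$ ($v{\left(n \right)} = 4 - \left(n + n\right) = 4 - 2 n$)
$\left(q + v{\left(3 \right)}\right) \left(54 - 65\right) = \left(-500 + \left(4 - 6\right)\right) \left(54 - 65\right) = \left(-500 + \left(4 - 6\right)\right) \left(-11\right) = \left(-500 - 2\right) \left(-11\right) = \left(-502\right) \left(-11\right) = 5522$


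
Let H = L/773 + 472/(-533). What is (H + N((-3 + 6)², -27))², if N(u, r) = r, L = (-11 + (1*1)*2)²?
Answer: 131009221997476/169751416081 ≈ 771.77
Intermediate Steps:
L = 81 (L = (-11 + 1*2)² = (-11 + 2)² = (-9)² = 81)
H = -321683/412009 (H = 81/773 + 472/(-533) = 81*(1/773) + 472*(-1/533) = 81/773 - 472/533 = -321683/412009 ≈ -0.78077)
(H + N((-3 + 6)², -27))² = (-321683/412009 - 27)² = (-11445926/412009)² = 131009221997476/169751416081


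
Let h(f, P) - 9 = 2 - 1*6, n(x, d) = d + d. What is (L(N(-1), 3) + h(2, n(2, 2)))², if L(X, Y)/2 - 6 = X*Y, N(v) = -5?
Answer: 169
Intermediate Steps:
n(x, d) = 2*d
L(X, Y) = 12 + 2*X*Y (L(X, Y) = 12 + 2*(X*Y) = 12 + 2*X*Y)
h(f, P) = 5 (h(f, P) = 9 + (2 - 1*6) = 9 + (2 - 6) = 9 - 4 = 5)
(L(N(-1), 3) + h(2, n(2, 2)))² = ((12 + 2*(-5)*3) + 5)² = ((12 - 30) + 5)² = (-18 + 5)² = (-13)² = 169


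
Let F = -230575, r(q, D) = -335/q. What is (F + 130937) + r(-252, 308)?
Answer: -25108441/252 ≈ -99637.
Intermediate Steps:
(F + 130937) + r(-252, 308) = (-230575 + 130937) - 335/(-252) = -99638 - 335*(-1/252) = -99638 + 335/252 = -25108441/252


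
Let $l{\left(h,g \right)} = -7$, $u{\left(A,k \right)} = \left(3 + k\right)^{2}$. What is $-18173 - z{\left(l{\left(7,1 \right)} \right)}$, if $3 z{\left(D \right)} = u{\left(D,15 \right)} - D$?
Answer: $- \frac{54850}{3} \approx -18283.0$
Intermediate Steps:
$z{\left(D \right)} = 108 - \frac{D}{3}$ ($z{\left(D \right)} = \frac{\left(3 + 15\right)^{2} - D}{3} = \frac{18^{2} - D}{3} = \frac{324 - D}{3} = 108 - \frac{D}{3}$)
$-18173 - z{\left(l{\left(7,1 \right)} \right)} = -18173 - \left(108 - - \frac{7}{3}\right) = -18173 - \left(108 + \frac{7}{3}\right) = -18173 - \frac{331}{3} = - \frac{54850}{3}$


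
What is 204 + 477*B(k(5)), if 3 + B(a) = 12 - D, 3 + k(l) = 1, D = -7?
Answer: 7836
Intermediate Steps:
k(l) = -2 (k(l) = -3 + 1 = -2)
B(a) = 16 (B(a) = -3 + (12 - 1*(-7)) = -3 + (12 + 7) = -3 + 19 = 16)
204 + 477*B(k(5)) = 204 + 477*16 = 204 + 7632 = 7836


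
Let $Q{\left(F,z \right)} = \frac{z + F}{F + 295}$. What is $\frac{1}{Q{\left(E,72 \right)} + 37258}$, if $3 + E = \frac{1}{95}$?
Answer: $\frac{27741}{1033580734} \approx 2.684 \cdot 10^{-5}$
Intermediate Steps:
$E = - \frac{284}{95}$ ($E = -3 + \frac{1}{95} = - \frac{284}{95} \approx -2.9895$)
$Q{\left(F,z \right)} = \frac{F + z}{295 + F}$
$\frac{1}{Q{\left(E,72 \right)} + 37258} = \frac{1}{\frac{- \frac{284}{95} + 72}{295 - \frac{284}{95}} + 37258} = \frac{1}{\frac{1}{\frac{27741}{95}} \cdot \frac{6556}{95} + 37258} = \frac{1}{\frac{95}{27741} \cdot \frac{6556}{95} + 37258} = \frac{1}{\frac{6556}{27741} + 37258} = \frac{1}{\frac{1033580734}{27741}} = \frac{27741}{1033580734}$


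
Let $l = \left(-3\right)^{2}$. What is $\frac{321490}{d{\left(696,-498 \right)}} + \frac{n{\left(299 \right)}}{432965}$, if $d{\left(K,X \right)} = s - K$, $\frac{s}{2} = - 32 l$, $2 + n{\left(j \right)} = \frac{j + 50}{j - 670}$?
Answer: $- \frac{487178725567}{1927560180} \approx -252.74$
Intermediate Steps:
$n{\left(j \right)} = -2 + \frac{50 + j}{-670 + j}$ ($n{\left(j \right)} = -2 + \frac{j + 50}{j - 670} = -2 + \frac{50 + j}{-670 + j}$)
$l = 9$
$s = -576$ ($s = 2 \left(\left(-32\right) 9\right) = 2 \left(-288\right) = -576$)
$d{\left(K,X \right)} = -576 - K$
$\frac{321490}{d{\left(696,-498 \right)}} + \frac{n{\left(299 \right)}}{432965} = \frac{321490}{-576 - 696} + \frac{\frac{1}{-670 + 299} \left(1390 - 299\right)}{432965} = \frac{321490}{-576 - 696} + \frac{1390 - 299}{-371} \cdot \frac{1}{432965} = \frac{321490}{-1272} + \left(- \frac{1}{371}\right) 1091 \cdot \frac{1}{432965} = 321490 \left(- \frac{1}{1272}\right) - \frac{1091}{160630015} = - \frac{160745}{636} - \frac{1091}{160630015} = - \frac{487178725567}{1927560180}$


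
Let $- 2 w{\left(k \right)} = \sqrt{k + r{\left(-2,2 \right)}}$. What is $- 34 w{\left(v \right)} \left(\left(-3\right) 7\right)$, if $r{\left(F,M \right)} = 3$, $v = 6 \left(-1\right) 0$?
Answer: $- 357 \sqrt{3} \approx -618.34$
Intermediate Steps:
$v = 0$ ($v = \left(-6\right) 0 = 0$)
$w{\left(k \right)} = - \frac{\sqrt{3 + k}}{2}$ ($w{\left(k \right)} = - \frac{\sqrt{k + 3}}{2} = - \frac{\sqrt{3 + k}}{2}$)
$- 34 w{\left(v \right)} \left(\left(-3\right) 7\right) = - 34 \left(- \frac{\sqrt{3 + 0}}{2}\right) \left(\left(-3\right) 7\right) = - 34 \left(- \frac{\sqrt{3}}{2}\right) \left(-21\right) = 17 \sqrt{3} \left(-21\right) = - 357 \sqrt{3}$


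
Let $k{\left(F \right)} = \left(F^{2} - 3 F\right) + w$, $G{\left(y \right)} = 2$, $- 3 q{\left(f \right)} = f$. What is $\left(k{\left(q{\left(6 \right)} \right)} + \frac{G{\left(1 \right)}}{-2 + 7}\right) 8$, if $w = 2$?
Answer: $\frac{496}{5} \approx 99.2$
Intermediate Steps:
$q{\left(f \right)} = - \frac{f}{3}$
$k{\left(F \right)} = 2 + F^{2} - 3 F$ ($k{\left(F \right)} = \left(F^{2} - 3 F\right) + 2 = 2 + F^{2} - 3 F$)
$\left(k{\left(q{\left(6 \right)} \right)} + \frac{G{\left(1 \right)}}{-2 + 7}\right) 8 = \left(\left(2 + \left(\left(- \frac{1}{3}\right) 6\right)^{2} - 3 \left(\left(- \frac{1}{3}\right) 6\right)\right) + \frac{1}{-2 + 7} \cdot 2\right) 8 = \left(\left(2 + \left(-2\right)^{2} - -6\right) + \frac{1}{5} \cdot 2\right) 8 = \left(\left(2 + 4 + 6\right) + \frac{1}{5} \cdot 2\right) 8 = \left(12 + \frac{2}{5}\right) 8 = \frac{62}{5} \cdot 8 = \frac{496}{5}$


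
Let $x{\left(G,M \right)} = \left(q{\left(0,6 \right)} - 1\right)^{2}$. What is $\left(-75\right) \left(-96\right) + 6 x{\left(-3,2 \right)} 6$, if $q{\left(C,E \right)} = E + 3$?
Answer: $9504$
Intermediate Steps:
$q{\left(C,E \right)} = 3 + E$
$x{\left(G,M \right)} = 64$ ($x{\left(G,M \right)} = \left(\left(3 + 6\right) - 1\right)^{2} = \left(9 - 1\right)^{2} = 8^{2} = 64$)
$\left(-75\right) \left(-96\right) + 6 x{\left(-3,2 \right)} 6 = \left(-75\right) \left(-96\right) + 6 \cdot 64 \cdot 6 = 7200 + 384 \cdot 6 = 7200 + 2304 = 9504$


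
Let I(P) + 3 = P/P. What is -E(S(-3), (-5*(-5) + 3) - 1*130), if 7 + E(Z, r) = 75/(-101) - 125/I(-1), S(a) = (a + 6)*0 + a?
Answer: -11061/202 ≈ -54.757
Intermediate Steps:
S(a) = a (S(a) = (6 + a)*0 + a = 0 + a = a)
I(P) = -2 (I(P) = -3 + P/P = -3 + 1 = -2)
E(Z, r) = 11061/202 (E(Z, r) = -7 + (75/(-101) - 125/(-2)) = -7 + (75*(-1/101) - 125*(-½)) = -7 + (-75/101 + 125/2) = -7 + 12475/202 = 11061/202)
-E(S(-3), (-5*(-5) + 3) - 1*130) = -1*11061/202 = -11061/202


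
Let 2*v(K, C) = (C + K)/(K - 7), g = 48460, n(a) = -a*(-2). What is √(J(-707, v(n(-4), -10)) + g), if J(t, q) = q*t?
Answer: √1200895/5 ≈ 219.17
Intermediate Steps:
n(a) = 2*a
v(K, C) = (C + K)/(2*(-7 + K)) (v(K, C) = ((C + K)/(K - 7))/2 = ((C + K)/(-7 + K))/2 = (C + K)/(2*(-7 + K)))
√(J(-707, v(n(-4), -10)) + g) = √(((-10 + 2*(-4))/(2*(-7 + 2*(-4))))*(-707) + 48460) = √(((-10 - 8)/(2*(-7 - 8)))*(-707) + 48460) = √(((½)*(-18)/(-15))*(-707) + 48460) = √(((½)*(-1/15)*(-18))*(-707) + 48460) = √((⅗)*(-707) + 48460) = √(-2121/5 + 48460) = √(240179/5) = √1200895/5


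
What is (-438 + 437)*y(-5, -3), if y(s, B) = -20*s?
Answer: -100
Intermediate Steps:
(-438 + 437)*y(-5, -3) = (-438 + 437)*(-20*(-5)) = -1*100 = -100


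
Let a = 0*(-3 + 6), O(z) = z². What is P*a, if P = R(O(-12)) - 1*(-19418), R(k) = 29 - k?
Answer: 0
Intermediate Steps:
P = 19303 (P = (29 - 1*(-12)²) - 1*(-19418) = (29 - 1*144) + 19418 = (29 - 144) + 19418 = -115 + 19418 = 19303)
a = 0 (a = 0*3 = 0)
P*a = 19303*0 = 0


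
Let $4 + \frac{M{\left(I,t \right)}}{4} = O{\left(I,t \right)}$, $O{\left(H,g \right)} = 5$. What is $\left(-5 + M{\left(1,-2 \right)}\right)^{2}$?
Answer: $1$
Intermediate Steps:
$M{\left(I,t \right)} = 4$ ($M{\left(I,t \right)} = -16 + 4 \cdot 5 = -16 + 20 = 4$)
$\left(-5 + M{\left(1,-2 \right)}\right)^{2} = \left(-5 + 4\right)^{2} = \left(-1\right)^{2} = 1$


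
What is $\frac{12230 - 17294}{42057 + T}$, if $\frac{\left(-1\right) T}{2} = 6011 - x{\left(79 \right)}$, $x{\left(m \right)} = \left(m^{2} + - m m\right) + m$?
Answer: $- \frac{5064}{30193} \approx -0.16772$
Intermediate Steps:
$x{\left(m \right)} = m$ ($x{\left(m \right)} = \left(m^{2} - m^{2}\right) + m = 0 + m = m$)
$T = -11864$ ($T = - 2 \left(6011 - 79\right) = \left(-2\right) 5932 = -11864$)
$\frac{12230 - 17294}{42057 + T} = \frac{12230 - 17294}{42057 - 11864} = - \frac{5064}{30193}$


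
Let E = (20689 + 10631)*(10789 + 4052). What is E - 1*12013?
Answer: 464808107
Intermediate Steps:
E = 464820120 (E = 31320*14841 = 464820120)
E - 1*12013 = 464820120 - 1*12013 = 464820120 - 12013 = 464808107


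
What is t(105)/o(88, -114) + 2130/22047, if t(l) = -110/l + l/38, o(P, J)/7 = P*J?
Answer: 39777453139/411828788448 ≈ 0.096587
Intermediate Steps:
o(P, J) = 7*J*P (o(P, J) = 7*(P*J) = 7*(J*P) = 7*J*P)
t(l) = -110/l + l/38 (t(l) = -110/l + l*(1/38) = -110/l + l/38)
t(105)/o(88, -114) + 2130/22047 = (-110/105 + (1/38)*105)/((7*(-114)*88)) + 2130/22047 = (-110*1/105 + 105/38)/(-70224) + 2130*(1/22047) = (-22/21 + 105/38)*(-1/70224) + 710/7349 = (1369/798)*(-1/70224) + 710/7349 = -1369/56038752 + 710/7349 = 39777453139/411828788448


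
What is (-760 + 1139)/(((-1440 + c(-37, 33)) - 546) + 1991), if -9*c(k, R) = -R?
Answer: 1137/26 ≈ 43.731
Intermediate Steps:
c(k, R) = R/9 (c(k, R) = -(-1)*R/9 = R/9)
(-760 + 1139)/(((-1440 + c(-37, 33)) - 546) + 1991) = (-760 + 1139)/(((-1440 + (⅑)*33) - 546) + 1991) = 379/(((-1440 + 11/3) - 546) + 1991) = 379/((-4309/3 - 546) + 1991) = 379/(-5947/3 + 1991) = 379/(26/3) = 379*(3/26) = 1137/26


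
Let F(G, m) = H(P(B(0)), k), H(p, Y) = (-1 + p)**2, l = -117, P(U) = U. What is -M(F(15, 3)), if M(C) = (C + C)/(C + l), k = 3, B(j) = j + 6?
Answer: 25/46 ≈ 0.54348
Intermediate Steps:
B(j) = 6 + j
F(G, m) = 25 (F(G, m) = (-1 + (6 + 0))**2 = (-1 + 6)**2 = 5**2 = 25)
M(C) = 2*C/(-117 + C) (M(C) = (C + C)/(C - 117) = (2*C)/(-117 + C) = 2*C/(-117 + C))
-M(F(15, 3)) = -2*25/(-117 + 25) = -2*25/(-92) = -2*25*(-1)/92 = -1*(-25/46) = 25/46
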